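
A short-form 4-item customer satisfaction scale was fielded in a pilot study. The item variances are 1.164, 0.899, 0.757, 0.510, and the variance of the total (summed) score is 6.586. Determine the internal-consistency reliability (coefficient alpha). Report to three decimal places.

Σσ²ᵢ = 1.164 + 0.899 + 0.757 + 0.510 = 3.330
α = (k/(k−1))·(1 − Σσ²ᵢ/Var(T)) = (4/3)·(1 − 3.330/6.586) = 0.659

α = 0.659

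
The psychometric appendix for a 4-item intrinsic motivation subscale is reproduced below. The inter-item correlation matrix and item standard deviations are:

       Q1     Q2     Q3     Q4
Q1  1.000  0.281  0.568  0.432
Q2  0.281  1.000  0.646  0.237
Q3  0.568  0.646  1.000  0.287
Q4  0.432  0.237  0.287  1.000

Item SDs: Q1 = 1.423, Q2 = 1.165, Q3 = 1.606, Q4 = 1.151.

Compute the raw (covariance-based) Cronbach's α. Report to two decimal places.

Σσ²ᵢ = 1.423² + 1.165² + 1.606² + 1.151² = 7.2862
Covariances σ_ij = r_ij · s_i · s_j:
  σ(Q1,Q2) = 0.281 × 1.423 × 1.165 = 0.4658
  σ(Q1,Q3) = 0.568 × 1.423 × 1.606 = 1.2981
  σ(Q1,Q4) = 0.432 × 1.423 × 1.151 = 0.7076
  σ(Q2,Q3) = 0.646 × 1.165 × 1.606 = 1.2087
  σ(Q2,Q4) = 0.237 × 1.165 × 1.151 = 0.3178
  σ(Q3,Q4) = 0.287 × 1.606 × 1.151 = 0.5305
σ²_T = Σσ²ᵢ + 2·Σσ_ij = 7.2862 + 2 × 4.5285 = 16.3432
α = (4/3)·(1 − 7.2862/16.3432) = 0.74

α = 0.74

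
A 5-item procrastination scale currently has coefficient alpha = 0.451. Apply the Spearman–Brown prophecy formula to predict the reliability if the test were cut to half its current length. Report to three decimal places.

predicted reliability = 0.291

Length factor m = 1/2
α' = m·α / (1 − (1−m)·α)
   = 1/2 × 0.451 / (1 − (1 − 1/2) × 0.451)
   = 0.2255 / 0.7745 = 0.291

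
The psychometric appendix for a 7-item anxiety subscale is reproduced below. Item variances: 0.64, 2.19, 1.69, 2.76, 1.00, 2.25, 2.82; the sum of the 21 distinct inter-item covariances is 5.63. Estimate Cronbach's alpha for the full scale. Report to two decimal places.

ΣVar(i) = 0.64 + 2.19 + 1.69 + 2.76 + 1.00 + 2.25 + 2.82 = 13.35
Sum of distinct covariances = 5.63
Var(T) = ΣVar(i) + 2·Σcov = 13.35 + 2 × 5.63 = 24.61
α = (7/6)·(1 − 13.35/24.61) = 0.53

Cronbach's alpha = 0.53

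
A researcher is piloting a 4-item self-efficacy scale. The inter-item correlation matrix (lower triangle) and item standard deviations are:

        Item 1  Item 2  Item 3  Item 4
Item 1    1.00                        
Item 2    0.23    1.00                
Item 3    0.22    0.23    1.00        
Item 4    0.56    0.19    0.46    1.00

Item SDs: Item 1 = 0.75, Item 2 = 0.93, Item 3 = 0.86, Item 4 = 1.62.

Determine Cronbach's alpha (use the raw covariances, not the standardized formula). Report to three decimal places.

Cronbach's alpha = 0.622

Σσ²ᵢ = 0.75² + 0.93² + 0.86² + 1.62² = 4.7914
Covariances σ_ij = r_ij · s_i · s_j:
  σ(Item 1,Item 2) = 0.23 × 0.75 × 0.93 = 0.1604
  σ(Item 1,Item 3) = 0.22 × 0.75 × 0.86 = 0.1419
  σ(Item 1,Item 4) = 0.56 × 0.75 × 1.62 = 0.6804
  σ(Item 2,Item 3) = 0.23 × 0.93 × 0.86 = 0.1840
  σ(Item 2,Item 4) = 0.19 × 0.93 × 1.62 = 0.2863
  σ(Item 3,Item 4) = 0.46 × 0.86 × 1.62 = 0.6409
σ²_T = Σσ²ᵢ + 2·Σσ_ij = 4.7914 + 2 × 2.0939 = 8.9792
α = (4/3)·(1 − 4.7914/8.9792) = 0.622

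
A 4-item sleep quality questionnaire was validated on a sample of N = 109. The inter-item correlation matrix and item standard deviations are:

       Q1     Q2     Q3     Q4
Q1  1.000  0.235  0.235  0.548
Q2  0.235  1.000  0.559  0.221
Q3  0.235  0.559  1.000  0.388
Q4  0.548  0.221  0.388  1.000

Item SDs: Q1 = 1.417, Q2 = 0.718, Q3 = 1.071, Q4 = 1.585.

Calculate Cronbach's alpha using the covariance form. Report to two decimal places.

α = 0.67

Σσ²ᵢ = 1.417² + 0.718² + 1.071² + 1.585² = 6.1827
Covariances σ_ij = r_ij · s_i · s_j:
  σ(Q1,Q2) = 0.235 × 1.417 × 0.718 = 0.2391
  σ(Q1,Q3) = 0.235 × 1.417 × 1.071 = 0.3566
  σ(Q1,Q4) = 0.548 × 1.417 × 1.585 = 1.2308
  σ(Q2,Q3) = 0.559 × 0.718 × 1.071 = 0.4299
  σ(Q2,Q4) = 0.221 × 0.718 × 1.585 = 0.2515
  σ(Q3,Q4) = 0.388 × 1.071 × 1.585 = 0.6586
σ²_T = Σσ²ᵢ + 2·Σσ_ij = 6.1827 + 2 × 3.1665 = 12.5157
α = (4/3)·(1 − 6.1827/12.5157) = 0.67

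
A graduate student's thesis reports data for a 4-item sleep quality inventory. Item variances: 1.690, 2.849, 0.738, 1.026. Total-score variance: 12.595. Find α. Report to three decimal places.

α = 0.666

Σσ²ᵢ = 1.690 + 2.849 + 0.738 + 1.026 = 6.303
α = (k/(k−1))·(1 − Σσ²ᵢ/Var(T)) = (4/3)·(1 − 6.303/12.595) = 0.666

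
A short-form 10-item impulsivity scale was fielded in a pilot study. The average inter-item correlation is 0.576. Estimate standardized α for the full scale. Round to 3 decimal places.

Standardized α = k·r̄ / (1 + (k−1)·r̄) = 10 × 0.576 / (1 + 9 × 0.576)
  = 5.7600 / 6.1840 = 0.931

α = 0.931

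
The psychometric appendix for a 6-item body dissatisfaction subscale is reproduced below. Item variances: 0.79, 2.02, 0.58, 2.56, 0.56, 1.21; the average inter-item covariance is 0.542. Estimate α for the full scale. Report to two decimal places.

α = 0.81

Σσᵢ² = 0.79 + 2.02 + 0.58 + 2.56 + 0.56 + 1.21 = 7.72
Sum of the 15 distinct covariances = 15 × 0.542 = 8.130
σ²_T = Σσᵢ² + 2·Σcov = 7.72 + 2 × 8.130 = 23.980
α = (6/5)·(1 − 7.72/23.980) = 0.81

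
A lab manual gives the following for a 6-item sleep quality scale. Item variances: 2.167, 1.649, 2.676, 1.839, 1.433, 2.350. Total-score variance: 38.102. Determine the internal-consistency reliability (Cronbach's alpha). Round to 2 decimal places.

α = 0.82

sum of item variances = 2.167 + 1.649 + 2.676 + 1.839 + 1.433 + 2.350 = 12.114
α = (k/(k−1))·(1 − sum of item variances/σ²_total) = (6/5)·(1 − 12.114/38.102) = 0.82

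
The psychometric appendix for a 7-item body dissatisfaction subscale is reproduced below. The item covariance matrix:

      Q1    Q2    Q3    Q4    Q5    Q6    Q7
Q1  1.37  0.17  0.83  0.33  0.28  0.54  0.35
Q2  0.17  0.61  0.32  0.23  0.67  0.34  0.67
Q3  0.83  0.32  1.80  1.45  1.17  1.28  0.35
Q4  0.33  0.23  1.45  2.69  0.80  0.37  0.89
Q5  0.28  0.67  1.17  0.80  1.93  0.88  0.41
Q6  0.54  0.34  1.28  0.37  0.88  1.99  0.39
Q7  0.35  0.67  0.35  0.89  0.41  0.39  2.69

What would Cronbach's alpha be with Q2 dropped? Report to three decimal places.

Remaining items: Q1, Q3, Q4, Q5, Q6, Q7 (k = 6).
Σσ²ᵢ = 1.37 + 1.80 + 2.69 + 1.93 + 1.99 + 2.69 = 12.47
Var(T) = 12.47 + 2 × 10.32 = 33.11
α (item deleted) = (6/5)·(1 − 12.47/33.11) = 0.748

Cronbach's alpha = 0.748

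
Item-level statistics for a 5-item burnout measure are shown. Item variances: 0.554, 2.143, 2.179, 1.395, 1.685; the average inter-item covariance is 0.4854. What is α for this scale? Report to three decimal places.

Σσᵢ² = 0.554 + 2.143 + 2.179 + 1.395 + 1.685 = 7.956
Sum of the 10 distinct covariances = 10 × 0.4854 = 4.8540
Var(T) = Σσᵢ² + 2·Σcov = 7.956 + 2 × 4.8540 = 17.6640
α = (5/4)·(1 − 7.956/17.6640) = 0.687

α = 0.687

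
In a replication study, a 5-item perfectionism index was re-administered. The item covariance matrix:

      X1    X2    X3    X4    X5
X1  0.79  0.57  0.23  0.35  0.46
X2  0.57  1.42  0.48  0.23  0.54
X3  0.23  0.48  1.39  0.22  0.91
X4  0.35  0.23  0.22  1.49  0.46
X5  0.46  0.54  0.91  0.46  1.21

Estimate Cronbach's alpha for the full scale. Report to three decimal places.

Cronbach's alpha = 0.732

sum of item variances = 0.79 + 1.42 + 1.39 + 1.49 + 1.21 = 6.30
Sum of the distinct covariances = 4.45
σ²_total = 6.30 + 2 × 4.45 = 15.20
α = (k/(k−1))·(1 − sum of item variances/σ²_total) = (5/4)·(1 − 6.30/15.20) = 0.732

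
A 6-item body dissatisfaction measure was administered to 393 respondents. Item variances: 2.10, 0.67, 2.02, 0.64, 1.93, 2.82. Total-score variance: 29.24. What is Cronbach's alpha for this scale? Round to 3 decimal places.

Cronbach's alpha = 0.782

Σσ²ᵢ = 2.10 + 0.67 + 2.02 + 0.64 + 1.93 + 2.82 = 10.18
α = (k/(k−1))·(1 − Σσ²ᵢ/σ²_T) = (6/5)·(1 − 10.18/29.24) = 0.782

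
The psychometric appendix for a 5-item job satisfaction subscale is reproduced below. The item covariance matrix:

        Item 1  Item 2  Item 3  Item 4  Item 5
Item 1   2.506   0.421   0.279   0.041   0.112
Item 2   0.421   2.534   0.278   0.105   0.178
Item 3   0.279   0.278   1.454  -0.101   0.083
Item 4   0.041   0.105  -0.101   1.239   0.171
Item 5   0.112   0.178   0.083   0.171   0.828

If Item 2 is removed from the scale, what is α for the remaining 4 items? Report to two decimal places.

α = 0.22

Remaining items: Item 1, Item 3, Item 4, Item 5 (k = 4).
Σσ²ᵢ = 2.506 + 1.454 + 1.239 + 0.828 = 6.027
Var(T) = 6.027 + 2 × 0.585 = 7.197
α (item deleted) = (4/3)·(1 − 6.027/7.197) = 0.22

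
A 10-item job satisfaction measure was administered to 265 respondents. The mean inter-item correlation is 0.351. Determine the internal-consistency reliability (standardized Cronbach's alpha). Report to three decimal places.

Standardized α = k·r̄ / (1 + (k−1)·r̄) = 10 × 0.351 / (1 + 9 × 0.351)
  = 3.5100 / 4.1590 = 0.844

standardized Cronbach's alpha = 0.844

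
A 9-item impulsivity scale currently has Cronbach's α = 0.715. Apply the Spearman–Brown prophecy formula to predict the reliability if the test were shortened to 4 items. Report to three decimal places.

Length factor m = 4/9 = 0.4444
α' = m·α / (1 − (1−m)·α)
   = 4/9 × 0.715 / (1 − (1 − 4/9) × 0.715)
   = 0.3178 / 0.6028 = 0.527

predicted reliability = 0.527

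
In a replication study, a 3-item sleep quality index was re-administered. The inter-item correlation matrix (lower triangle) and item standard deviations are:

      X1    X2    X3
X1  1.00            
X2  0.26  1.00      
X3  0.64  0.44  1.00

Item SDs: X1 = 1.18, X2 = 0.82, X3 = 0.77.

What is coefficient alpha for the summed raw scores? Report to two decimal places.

Σσ²ᵢ = 1.18² + 0.82² + 0.77² = 2.6577
Covariances σ_ij = r_ij · s_i · s_j:
  σ(X1,X2) = 0.26 × 1.18 × 0.82 = 0.2516
  σ(X1,X3) = 0.64 × 1.18 × 0.77 = 0.5815
  σ(X2,X3) = 0.44 × 0.82 × 0.77 = 0.2778
σ²_T = Σσ²ᵢ + 2·Σσ_ij = 2.6577 + 2 × 1.1109 = 4.8795
α = (3/2)·(1 − 2.6577/4.8795) = 0.68

α = 0.68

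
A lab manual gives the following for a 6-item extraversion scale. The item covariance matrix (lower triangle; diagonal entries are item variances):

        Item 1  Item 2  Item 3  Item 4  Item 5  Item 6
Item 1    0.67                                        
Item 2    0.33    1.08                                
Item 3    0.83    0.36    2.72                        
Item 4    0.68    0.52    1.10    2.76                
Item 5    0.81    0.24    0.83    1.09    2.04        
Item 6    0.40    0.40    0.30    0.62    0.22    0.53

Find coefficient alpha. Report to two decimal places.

coefficient alpha = 0.77

Σσ²ᵢ = 0.67 + 1.08 + 2.72 + 2.76 + 2.04 + 0.53 = 9.80
Σ_{i<j} σ_ij = 8.73
total variance = 9.80 + 2 × 8.73 = 27.26
α = (k/(k−1))·(1 − Σσ²ᵢ/total variance) = (6/5)·(1 − 9.80/27.26) = 0.77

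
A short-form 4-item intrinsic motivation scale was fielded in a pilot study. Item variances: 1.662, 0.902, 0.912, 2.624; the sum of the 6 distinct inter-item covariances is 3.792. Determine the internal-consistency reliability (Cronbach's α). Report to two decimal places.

Σσᵢ² = 1.662 + 0.902 + 0.912 + 2.624 = 6.100
Sum of distinct covariances = 3.792
σ²_T = Σσᵢ² + 2·Σcov = 6.100 + 2 × 3.792 = 13.684
α = (4/3)·(1 − 6.100/13.684) = 0.74

Cronbach's α = 0.74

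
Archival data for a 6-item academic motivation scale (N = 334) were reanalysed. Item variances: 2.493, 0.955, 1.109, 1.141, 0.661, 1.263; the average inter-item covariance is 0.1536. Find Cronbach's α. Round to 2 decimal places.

α = 0.45

Σσ²ᵢ = 2.493 + 0.955 + 1.109 + 1.141 + 0.661 + 1.263 = 7.622
Sum of the 15 distinct covariances = 15 × 0.1536 = 2.3040
σ²_total = Σσ²ᵢ + 2·Σcov = 7.622 + 2 × 2.3040 = 12.2300
α = (6/5)·(1 − 7.622/12.2300) = 0.45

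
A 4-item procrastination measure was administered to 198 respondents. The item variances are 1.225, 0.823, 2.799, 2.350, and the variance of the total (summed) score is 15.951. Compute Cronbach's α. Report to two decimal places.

sum of item variances = 1.225 + 0.823 + 2.799 + 2.350 = 7.197
α = (k/(k−1))·(1 − sum of item variances/σ²_T) = (4/3)·(1 − 7.197/15.951) = 0.73

α = 0.73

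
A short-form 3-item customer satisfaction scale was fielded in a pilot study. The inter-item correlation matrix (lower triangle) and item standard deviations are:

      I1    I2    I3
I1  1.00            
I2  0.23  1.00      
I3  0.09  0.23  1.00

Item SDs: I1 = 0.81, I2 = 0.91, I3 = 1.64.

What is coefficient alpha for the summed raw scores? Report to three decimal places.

coefficient alpha = 0.349

Σσ²ᵢ = 0.81² + 0.91² + 1.64² = 4.1738
Covariances σ_ij = r_ij · s_i · s_j:
  σ(I1,I2) = 0.23 × 0.81 × 0.91 = 0.1695
  σ(I1,I3) = 0.09 × 0.81 × 1.64 = 0.1196
  σ(I2,I3) = 0.23 × 0.91 × 1.64 = 0.3433
σ²_T = Σσ²ᵢ + 2·Σσ_ij = 4.1738 + 2 × 0.6324 = 5.4386
α = (3/2)·(1 − 4.1738/5.4386) = 0.349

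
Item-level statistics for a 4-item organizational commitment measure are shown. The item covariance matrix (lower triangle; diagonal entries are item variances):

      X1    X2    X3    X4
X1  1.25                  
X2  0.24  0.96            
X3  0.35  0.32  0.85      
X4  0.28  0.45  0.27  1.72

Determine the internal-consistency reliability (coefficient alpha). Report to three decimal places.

α = 0.592

sum of item variances = 1.25 + 0.96 + 0.85 + 1.72 = 4.78
Σ_{i<j} σ_ij = 1.91
σ²_T = 4.78 + 2 × 1.91 = 8.60
α = (k/(k−1))·(1 − sum of item variances/σ²_T) = (4/3)·(1 − 4.78/8.60) = 0.592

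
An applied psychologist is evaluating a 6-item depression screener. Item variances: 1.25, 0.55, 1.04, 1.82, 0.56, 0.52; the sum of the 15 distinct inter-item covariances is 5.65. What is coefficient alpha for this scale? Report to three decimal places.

sum of item variances = 1.25 + 0.55 + 1.04 + 1.82 + 0.56 + 0.52 = 5.74
Sum of distinct covariances = 5.65
σ²_T = sum of item variances + 2·Σcov = 5.74 + 2 × 5.65 = 17.04
α = (6/5)·(1 − 5.74/17.04) = 0.796

coefficient alpha = 0.796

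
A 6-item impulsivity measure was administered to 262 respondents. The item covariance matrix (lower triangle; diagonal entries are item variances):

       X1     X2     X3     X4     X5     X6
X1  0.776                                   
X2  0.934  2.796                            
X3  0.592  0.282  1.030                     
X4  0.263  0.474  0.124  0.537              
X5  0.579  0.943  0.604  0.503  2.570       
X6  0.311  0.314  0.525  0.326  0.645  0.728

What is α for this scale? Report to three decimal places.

Σσᵢ² = 0.776 + 2.796 + 1.030 + 0.537 + 2.570 + 0.728 = 8.437
Sum of off-diagonal covariances = 7.419
σ²_total = 8.437 + 2 × 7.419 = 23.275
α = (k/(k−1))·(1 − Σσᵢ²/σ²_total) = (6/5)·(1 − 8.437/23.275) = 0.765

α = 0.765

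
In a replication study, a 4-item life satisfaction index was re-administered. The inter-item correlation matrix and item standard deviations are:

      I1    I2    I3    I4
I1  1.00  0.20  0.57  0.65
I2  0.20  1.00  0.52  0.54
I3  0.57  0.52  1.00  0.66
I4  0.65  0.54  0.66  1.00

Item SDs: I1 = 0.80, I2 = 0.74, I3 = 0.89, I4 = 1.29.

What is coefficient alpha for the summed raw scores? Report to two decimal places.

Σσ²ᵢ = 0.80² + 0.74² + 0.89² + 1.29² = 3.6438
Covariances σ_ij = r_ij · s_i · s_j:
  σ(I1,I2) = 0.20 × 0.80 × 0.74 = 0.1184
  σ(I1,I3) = 0.57 × 0.80 × 0.89 = 0.4058
  σ(I1,I4) = 0.65 × 0.80 × 1.29 = 0.6708
  σ(I2,I3) = 0.52 × 0.74 × 0.89 = 0.3425
  σ(I2,I4) = 0.54 × 0.74 × 1.29 = 0.5155
  σ(I3,I4) = 0.66 × 0.89 × 1.29 = 0.7577
σ²_T = Σσ²ᵢ + 2·Σσ_ij = 3.6438 + 2 × 2.8107 = 9.2652
α = (4/3)·(1 − 3.6438/9.2652) = 0.81

α = 0.81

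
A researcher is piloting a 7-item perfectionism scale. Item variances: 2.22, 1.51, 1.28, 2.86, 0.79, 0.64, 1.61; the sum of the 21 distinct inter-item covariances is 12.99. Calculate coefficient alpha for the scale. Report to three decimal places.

coefficient alpha = 0.822

Σσᵢ² = 2.22 + 1.51 + 1.28 + 2.86 + 0.79 + 0.64 + 1.61 = 10.91
Sum of distinct covariances = 12.99
σ²_total = Σσᵢ² + 2·Σcov = 10.91 + 2 × 12.99 = 36.89
α = (7/6)·(1 − 10.91/36.89) = 0.822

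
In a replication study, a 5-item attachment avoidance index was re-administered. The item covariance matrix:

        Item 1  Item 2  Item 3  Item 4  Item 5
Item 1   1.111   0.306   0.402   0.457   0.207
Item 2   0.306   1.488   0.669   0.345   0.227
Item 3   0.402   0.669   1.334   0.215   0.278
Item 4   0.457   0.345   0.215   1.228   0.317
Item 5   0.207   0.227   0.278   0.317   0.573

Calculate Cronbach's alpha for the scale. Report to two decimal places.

sum of item variances = 1.111 + 1.488 + 1.334 + 1.228 + 0.573 = 5.734
Sum of the distinct covariances = 3.423
total variance = 5.734 + 2 × 3.423 = 12.580
α = (k/(k−1))·(1 − sum of item variances/total variance) = (5/4)·(1 − 5.734/12.580) = 0.68

Cronbach's alpha = 0.68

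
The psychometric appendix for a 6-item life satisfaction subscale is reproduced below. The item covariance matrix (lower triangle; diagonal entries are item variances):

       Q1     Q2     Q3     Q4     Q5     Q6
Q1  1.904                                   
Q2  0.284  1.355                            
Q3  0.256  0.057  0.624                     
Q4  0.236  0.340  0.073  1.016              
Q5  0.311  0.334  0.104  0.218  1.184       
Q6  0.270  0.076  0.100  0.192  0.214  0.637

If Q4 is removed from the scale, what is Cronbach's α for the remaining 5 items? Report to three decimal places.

Remaining items: Q1, Q2, Q3, Q5, Q6 (k = 5).
sum of item variances = 1.904 + 1.355 + 0.624 + 1.184 + 0.637 = 5.704
total variance = 5.704 + 2 × 2.006 = 9.716
α (item deleted) = (5/4)·(1 − 5.704/9.716) = 0.516

Cronbach's α = 0.516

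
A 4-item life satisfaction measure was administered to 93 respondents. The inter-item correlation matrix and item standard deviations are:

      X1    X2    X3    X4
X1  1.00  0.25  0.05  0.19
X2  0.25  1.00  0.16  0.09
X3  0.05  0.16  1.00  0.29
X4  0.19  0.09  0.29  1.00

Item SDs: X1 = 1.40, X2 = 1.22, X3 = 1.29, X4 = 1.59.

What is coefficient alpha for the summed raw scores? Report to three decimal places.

α = 0.452

Σσ²ᵢ = 1.40² + 1.22² + 1.29² + 1.59² = 7.6406
Covariances σ_ij = r_ij · s_i · s_j:
  σ(X1,X2) = 0.25 × 1.40 × 1.22 = 0.4270
  σ(X1,X3) = 0.05 × 1.40 × 1.29 = 0.0903
  σ(X1,X4) = 0.19 × 1.40 × 1.59 = 0.4229
  σ(X2,X3) = 0.16 × 1.22 × 1.29 = 0.2518
  σ(X2,X4) = 0.09 × 1.22 × 1.59 = 0.1746
  σ(X3,X4) = 0.29 × 1.29 × 1.59 = 0.5948
σ²_T = Σσ²ᵢ + 2·Σσ_ij = 7.6406 + 2 × 1.9614 = 11.5634
α = (4/3)·(1 − 7.6406/11.5634) = 0.452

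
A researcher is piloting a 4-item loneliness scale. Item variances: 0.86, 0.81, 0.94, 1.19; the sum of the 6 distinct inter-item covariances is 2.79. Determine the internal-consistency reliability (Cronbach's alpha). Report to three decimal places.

α = 0.793

Σσᵢ² = 0.86 + 0.81 + 0.94 + 1.19 = 3.80
Sum of distinct covariances = 2.79
σ²_total = Σσᵢ² + 2·Σcov = 3.80 + 2 × 2.79 = 9.38
α = (4/3)·(1 − 3.80/9.38) = 0.793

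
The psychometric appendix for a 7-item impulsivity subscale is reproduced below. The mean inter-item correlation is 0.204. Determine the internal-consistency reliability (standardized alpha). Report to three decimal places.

α = 0.642

Standardized α = k·r̄ / (1 + (k−1)·r̄) = 7 × 0.204 / (1 + 6 × 0.204)
  = 1.4280 / 2.2240 = 0.642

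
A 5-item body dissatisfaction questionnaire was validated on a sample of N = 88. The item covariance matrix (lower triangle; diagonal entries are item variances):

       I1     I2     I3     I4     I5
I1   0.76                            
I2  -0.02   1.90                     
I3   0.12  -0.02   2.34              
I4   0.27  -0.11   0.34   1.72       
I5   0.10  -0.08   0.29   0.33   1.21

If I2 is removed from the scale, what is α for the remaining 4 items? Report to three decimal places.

Remaining items: I1, I3, I4, I5 (k = 4).
Σσ²ᵢ = 0.76 + 2.34 + 1.72 + 1.21 = 6.03
Var(T) = 6.03 + 2 × 1.45 = 8.93
α (item deleted) = (4/3)·(1 − 6.03/8.93) = 0.433

α = 0.433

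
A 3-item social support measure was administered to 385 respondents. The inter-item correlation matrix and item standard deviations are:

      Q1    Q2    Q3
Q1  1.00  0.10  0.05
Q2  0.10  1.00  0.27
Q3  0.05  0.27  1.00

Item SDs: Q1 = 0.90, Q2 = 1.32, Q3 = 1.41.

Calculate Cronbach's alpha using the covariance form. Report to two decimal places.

Σσ²ᵢ = 0.90² + 1.32² + 1.41² = 4.5405
Covariances σ_ij = r_ij · s_i · s_j:
  σ(Q1,Q2) = 0.10 × 0.90 × 1.32 = 0.1188
  σ(Q1,Q3) = 0.05 × 0.90 × 1.41 = 0.0635
  σ(Q2,Q3) = 0.27 × 1.32 × 1.41 = 0.5025
σ²_T = Σσ²ᵢ + 2·Σσ_ij = 4.5405 + 2 × 0.6848 = 5.9101
α = (3/2)·(1 − 4.5405/5.9101) = 0.35

Cronbach's alpha = 0.35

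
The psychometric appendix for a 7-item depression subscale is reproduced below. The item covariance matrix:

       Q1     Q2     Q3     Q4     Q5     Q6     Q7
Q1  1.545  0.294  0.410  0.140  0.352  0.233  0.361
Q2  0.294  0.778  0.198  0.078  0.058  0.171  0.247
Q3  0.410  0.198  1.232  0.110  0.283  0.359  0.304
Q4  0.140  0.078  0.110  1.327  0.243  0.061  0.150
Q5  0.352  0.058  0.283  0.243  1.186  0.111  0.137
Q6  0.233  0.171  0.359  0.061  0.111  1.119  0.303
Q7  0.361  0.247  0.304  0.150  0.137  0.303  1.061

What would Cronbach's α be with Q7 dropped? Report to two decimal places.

Remaining items: Q1, Q2, Q3, Q4, Q5, Q6 (k = 6).
Σσ²ᵢ = 1.545 + 0.778 + 1.232 + 1.327 + 1.186 + 1.119 = 7.187
Var(T) = 7.187 + 2 × 3.101 = 13.389
α (item deleted) = (6/5)·(1 − 7.187/13.389) = 0.56

α = 0.56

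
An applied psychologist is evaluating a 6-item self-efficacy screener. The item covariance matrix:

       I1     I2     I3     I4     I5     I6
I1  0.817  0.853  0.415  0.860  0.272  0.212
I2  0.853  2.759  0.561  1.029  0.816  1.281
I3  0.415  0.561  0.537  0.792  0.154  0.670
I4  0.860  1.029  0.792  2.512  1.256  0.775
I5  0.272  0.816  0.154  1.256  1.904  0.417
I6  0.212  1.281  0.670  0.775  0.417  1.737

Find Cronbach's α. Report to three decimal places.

Cronbach's α = 0.803

Σσᵢ² = 0.817 + 2.759 + 0.537 + 2.512 + 1.904 + 1.737 = 10.266
Σ_{i<j} σ_ij = 10.363
total variance = 10.266 + 2 × 10.363 = 30.992
α = (k/(k−1))·(1 − Σσᵢ²/total variance) = (6/5)·(1 − 10.266/30.992) = 0.803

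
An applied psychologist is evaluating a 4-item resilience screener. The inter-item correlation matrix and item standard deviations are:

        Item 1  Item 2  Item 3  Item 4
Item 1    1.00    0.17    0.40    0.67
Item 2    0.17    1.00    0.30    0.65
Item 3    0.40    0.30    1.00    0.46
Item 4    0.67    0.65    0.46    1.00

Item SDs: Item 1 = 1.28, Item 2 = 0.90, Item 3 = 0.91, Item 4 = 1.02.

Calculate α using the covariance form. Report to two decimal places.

Σσ²ᵢ = 1.28² + 0.90² + 0.91² + 1.02² = 4.3169
Covariances σ_ij = r_ij · s_i · s_j:
  σ(Item 1,Item 2) = 0.17 × 1.28 × 0.90 = 0.1958
  σ(Item 1,Item 3) = 0.40 × 1.28 × 0.91 = 0.4659
  σ(Item 1,Item 4) = 0.67 × 1.28 × 1.02 = 0.8748
  σ(Item 2,Item 3) = 0.30 × 0.90 × 0.91 = 0.2457
  σ(Item 2,Item 4) = 0.65 × 0.90 × 1.02 = 0.5967
  σ(Item 3,Item 4) = 0.46 × 0.91 × 1.02 = 0.4270
σ²_T = Σσ²ᵢ + 2·Σσ_ij = 4.3169 + 2 × 2.8059 = 9.9287
α = (4/3)·(1 − 4.3169/9.9287) = 0.75

α = 0.75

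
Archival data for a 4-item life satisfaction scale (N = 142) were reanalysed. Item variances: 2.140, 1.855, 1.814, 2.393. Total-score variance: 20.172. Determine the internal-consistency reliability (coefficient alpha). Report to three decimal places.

α = 0.791

sum of item variances = 2.140 + 1.855 + 1.814 + 2.393 = 8.202
α = (k/(k−1))·(1 − sum of item variances/σ²_T) = (4/3)·(1 − 8.202/20.172) = 0.791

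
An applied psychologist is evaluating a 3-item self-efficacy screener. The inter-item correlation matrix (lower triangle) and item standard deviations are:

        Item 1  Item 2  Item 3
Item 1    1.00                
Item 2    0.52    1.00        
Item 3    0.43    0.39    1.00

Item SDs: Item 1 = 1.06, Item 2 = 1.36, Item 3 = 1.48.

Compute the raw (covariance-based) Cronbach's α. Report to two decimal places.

α = 0.69

Σσ²ᵢ = 1.06² + 1.36² + 1.48² = 5.1636
Covariances σ_ij = r_ij · s_i · s_j:
  σ(Item 1,Item 2) = 0.52 × 1.06 × 1.36 = 0.7496
  σ(Item 1,Item 3) = 0.43 × 1.06 × 1.48 = 0.6746
  σ(Item 2,Item 3) = 0.39 × 1.36 × 1.48 = 0.7850
σ²_T = Σσ²ᵢ + 2·Σσ_ij = 5.1636 + 2 × 2.2092 = 9.5820
α = (3/2)·(1 − 5.1636/9.5820) = 0.69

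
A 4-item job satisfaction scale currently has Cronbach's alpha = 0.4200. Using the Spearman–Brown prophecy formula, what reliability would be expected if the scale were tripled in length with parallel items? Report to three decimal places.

Length factor m = 3
α' = m·α / (1 + (m−1)·α)
   = 3 × 0.4200 / (1 + (3 − 1) × 0.4200)
   = 1.2600 / 1.8400 = 0.685

predicted reliability = 0.685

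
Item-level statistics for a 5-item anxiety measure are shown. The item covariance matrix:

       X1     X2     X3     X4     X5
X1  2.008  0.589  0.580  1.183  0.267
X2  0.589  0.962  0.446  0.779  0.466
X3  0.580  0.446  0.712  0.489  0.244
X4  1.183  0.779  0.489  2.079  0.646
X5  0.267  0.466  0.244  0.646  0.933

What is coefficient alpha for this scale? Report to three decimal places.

Σσ²ᵢ = 2.008 + 0.962 + 0.712 + 2.079 + 0.933 = 6.694
Sum of the distinct covariances = 5.689
total variance = 6.694 + 2 × 5.689 = 18.072
α = (k/(k−1))·(1 − Σσ²ᵢ/total variance) = (5/4)·(1 − 6.694/18.072) = 0.787

coefficient alpha = 0.787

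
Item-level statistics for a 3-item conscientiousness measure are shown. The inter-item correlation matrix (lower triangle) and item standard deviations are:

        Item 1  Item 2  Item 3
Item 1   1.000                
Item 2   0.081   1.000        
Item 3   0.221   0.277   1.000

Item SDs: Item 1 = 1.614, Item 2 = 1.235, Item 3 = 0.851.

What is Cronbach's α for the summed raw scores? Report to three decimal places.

Cronbach's α = 0.356

Σσ²ᵢ = 1.614² + 1.235² + 0.851² = 4.8544
Covariances σ_ij = r_ij · s_i · s_j:
  σ(Item 1,Item 2) = 0.081 × 1.614 × 1.235 = 0.1615
  σ(Item 1,Item 3) = 0.221 × 1.614 × 0.851 = 0.3035
  σ(Item 2,Item 3) = 0.277 × 1.235 × 0.851 = 0.2911
σ²_T = Σσ²ᵢ + 2·Σσ_ij = 4.8544 + 2 × 0.7561 = 6.3666
α = (3/2)·(1 − 4.8544/6.3666) = 0.356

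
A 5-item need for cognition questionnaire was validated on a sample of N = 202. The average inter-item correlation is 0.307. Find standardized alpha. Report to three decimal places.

Standardized α = k·r̄ / (1 + (k−1)·r̄) = 5 × 0.307 / (1 + 4 × 0.307)
  = 1.5350 / 2.2280 = 0.689

α = 0.689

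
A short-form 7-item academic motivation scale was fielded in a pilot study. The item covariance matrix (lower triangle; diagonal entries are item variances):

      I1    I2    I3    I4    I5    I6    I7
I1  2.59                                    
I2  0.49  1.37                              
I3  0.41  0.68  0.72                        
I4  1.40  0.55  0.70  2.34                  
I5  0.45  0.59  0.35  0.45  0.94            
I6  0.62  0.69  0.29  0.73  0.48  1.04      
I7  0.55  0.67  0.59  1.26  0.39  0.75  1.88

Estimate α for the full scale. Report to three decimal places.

Σσ²ᵢ = 2.59 + 1.37 + 0.72 + 2.34 + 0.94 + 1.04 + 1.88 = 10.88
Sum of the distinct covariances = 13.09
σ²_total = 10.88 + 2 × 13.09 = 37.06
α = (k/(k−1))·(1 − Σσ²ᵢ/σ²_total) = (7/6)·(1 − 10.88/37.06) = 0.824

α = 0.824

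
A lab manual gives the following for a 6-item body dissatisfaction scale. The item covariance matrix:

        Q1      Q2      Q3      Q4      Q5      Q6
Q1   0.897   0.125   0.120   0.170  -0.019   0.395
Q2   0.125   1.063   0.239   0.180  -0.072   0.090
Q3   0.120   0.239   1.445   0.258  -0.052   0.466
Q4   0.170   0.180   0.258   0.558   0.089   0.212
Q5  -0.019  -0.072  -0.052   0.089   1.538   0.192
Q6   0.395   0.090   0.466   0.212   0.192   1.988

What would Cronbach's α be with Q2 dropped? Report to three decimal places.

Remaining items: Q1, Q3, Q4, Q5, Q6 (k = 5).
ΣVar(i) = 0.897 + 1.445 + 0.558 + 1.538 + 1.988 = 6.426
Var(T) = 6.426 + 2 × 1.831 = 10.088
α (item deleted) = (5/4)·(1 − 6.426/10.088) = 0.454

Cronbach's α = 0.454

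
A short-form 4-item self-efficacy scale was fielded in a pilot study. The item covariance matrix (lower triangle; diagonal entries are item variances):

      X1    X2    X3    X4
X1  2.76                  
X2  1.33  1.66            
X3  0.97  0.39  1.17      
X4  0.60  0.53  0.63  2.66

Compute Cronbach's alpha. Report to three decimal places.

sum of item variances = 2.76 + 1.66 + 1.17 + 2.66 = 8.25
Sum of off-diagonal covariances = 4.45
total variance = 8.25 + 2 × 4.45 = 17.15
α = (k/(k−1))·(1 − sum of item variances/total variance) = (4/3)·(1 − 8.25/17.15) = 0.692

α = 0.692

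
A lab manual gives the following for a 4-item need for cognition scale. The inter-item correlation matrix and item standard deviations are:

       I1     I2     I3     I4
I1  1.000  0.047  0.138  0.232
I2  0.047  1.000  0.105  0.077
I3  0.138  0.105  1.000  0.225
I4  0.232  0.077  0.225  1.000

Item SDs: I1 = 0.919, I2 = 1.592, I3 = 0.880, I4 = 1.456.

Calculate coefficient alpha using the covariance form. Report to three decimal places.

α = 0.347

Σσ²ᵢ = 0.919² + 1.592² + 0.880² + 1.456² = 6.2734
Covariances σ_ij = r_ij · s_i · s_j:
  σ(I1,I2) = 0.047 × 0.919 × 1.592 = 0.0688
  σ(I1,I3) = 0.138 × 0.919 × 0.880 = 0.1116
  σ(I1,I4) = 0.232 × 0.919 × 1.456 = 0.3104
  σ(I2,I3) = 0.105 × 1.592 × 0.880 = 0.1471
  σ(I2,I4) = 0.077 × 1.592 × 1.456 = 0.1785
  σ(I3,I4) = 0.225 × 0.880 × 1.456 = 0.2883
σ²_T = Σσ²ᵢ + 2·Σσ_ij = 6.2734 + 2 × 1.1047 = 8.4828
α = (4/3)·(1 − 6.2734/8.4828) = 0.347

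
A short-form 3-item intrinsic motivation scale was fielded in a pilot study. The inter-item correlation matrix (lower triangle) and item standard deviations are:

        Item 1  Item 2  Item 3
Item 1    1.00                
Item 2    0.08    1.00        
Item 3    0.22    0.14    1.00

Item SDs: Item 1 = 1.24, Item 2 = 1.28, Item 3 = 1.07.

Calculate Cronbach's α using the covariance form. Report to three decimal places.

Σσ²ᵢ = 1.24² + 1.28² + 1.07² = 4.3209
Covariances σ_ij = r_ij · s_i · s_j:
  σ(Item 1,Item 2) = 0.08 × 1.24 × 1.28 = 0.1270
  σ(Item 1,Item 3) = 0.22 × 1.24 × 1.07 = 0.2919
  σ(Item 2,Item 3) = 0.14 × 1.28 × 1.07 = 0.1917
σ²_T = Σσ²ᵢ + 2·Σσ_ij = 4.3209 + 2 × 0.6106 = 5.5421
α = (3/2)·(1 − 4.3209/5.5421) = 0.331

Cronbach's α = 0.331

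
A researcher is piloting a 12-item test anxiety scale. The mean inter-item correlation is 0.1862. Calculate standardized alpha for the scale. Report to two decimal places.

α = 0.73

Standardized α = k·r̄ / (1 + (k−1)·r̄) = 12 × 0.1862 / (1 + 11 × 0.1862)
  = 2.2344 / 3.0482 = 0.73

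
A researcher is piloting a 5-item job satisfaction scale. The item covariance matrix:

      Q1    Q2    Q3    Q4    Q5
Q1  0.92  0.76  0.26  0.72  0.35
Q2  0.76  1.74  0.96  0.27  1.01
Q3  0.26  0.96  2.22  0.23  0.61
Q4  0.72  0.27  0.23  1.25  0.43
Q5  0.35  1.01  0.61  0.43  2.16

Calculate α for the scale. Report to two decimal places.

α = 0.72

ΣVar(i) = 0.92 + 1.74 + 2.22 + 1.25 + 2.16 = 8.29
Sum of the distinct covariances = 5.60
Var(T) = 8.29 + 2 × 5.60 = 19.49
α = (k/(k−1))·(1 − ΣVar(i)/Var(T)) = (5/4)·(1 − 8.29/19.49) = 0.72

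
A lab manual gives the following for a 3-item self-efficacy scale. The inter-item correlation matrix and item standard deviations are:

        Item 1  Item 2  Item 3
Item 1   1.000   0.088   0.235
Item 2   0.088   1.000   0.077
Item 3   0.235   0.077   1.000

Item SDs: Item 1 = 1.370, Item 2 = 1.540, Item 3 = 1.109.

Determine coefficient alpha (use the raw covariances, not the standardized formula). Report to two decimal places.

Σσ²ᵢ = 1.370² + 1.540² + 1.109² = 5.4784
Covariances σ_ij = r_ij · s_i · s_j:
  σ(Item 1,Item 2) = 0.088 × 1.370 × 1.540 = 0.1857
  σ(Item 1,Item 3) = 0.235 × 1.370 × 1.109 = 0.3570
  σ(Item 2,Item 3) = 0.077 × 1.540 × 1.109 = 0.1315
σ²_T = Σσ²ᵢ + 2·Σσ_ij = 5.4784 + 2 × 0.6742 = 6.8268
α = (3/2)·(1 − 5.4784/6.8268) = 0.30

coefficient alpha = 0.30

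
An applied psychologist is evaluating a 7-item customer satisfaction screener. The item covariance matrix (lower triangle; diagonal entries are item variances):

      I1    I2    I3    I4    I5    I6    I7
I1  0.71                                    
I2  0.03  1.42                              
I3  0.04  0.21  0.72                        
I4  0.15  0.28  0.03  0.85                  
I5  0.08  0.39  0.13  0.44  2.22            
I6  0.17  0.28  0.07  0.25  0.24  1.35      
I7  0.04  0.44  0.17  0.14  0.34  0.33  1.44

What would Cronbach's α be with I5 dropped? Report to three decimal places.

Cronbach's α = 0.537

Remaining items: I1, I2, I3, I4, I6, I7 (k = 6).
Σσᵢ² = 0.71 + 1.42 + 0.72 + 0.85 + 1.35 + 1.44 = 6.49
Var(T) = 6.49 + 2 × 2.63 = 11.75
α (item deleted) = (6/5)·(1 − 6.49/11.75) = 0.537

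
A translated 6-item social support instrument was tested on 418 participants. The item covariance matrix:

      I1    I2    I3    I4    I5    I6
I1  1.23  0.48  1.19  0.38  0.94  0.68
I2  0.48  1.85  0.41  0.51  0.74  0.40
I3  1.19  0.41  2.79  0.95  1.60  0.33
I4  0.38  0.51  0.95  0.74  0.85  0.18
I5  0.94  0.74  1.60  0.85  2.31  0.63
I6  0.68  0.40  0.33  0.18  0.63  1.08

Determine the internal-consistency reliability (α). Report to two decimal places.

α = 0.81

Σσ²ᵢ = 1.23 + 1.85 + 2.79 + 0.74 + 2.31 + 1.08 = 10.00
Sum of off-diagonal covariances = 10.27
Var(T) = 10.00 + 2 × 10.27 = 30.54
α = (k/(k−1))·(1 − Σσ²ᵢ/Var(T)) = (6/5)·(1 − 10.00/30.54) = 0.81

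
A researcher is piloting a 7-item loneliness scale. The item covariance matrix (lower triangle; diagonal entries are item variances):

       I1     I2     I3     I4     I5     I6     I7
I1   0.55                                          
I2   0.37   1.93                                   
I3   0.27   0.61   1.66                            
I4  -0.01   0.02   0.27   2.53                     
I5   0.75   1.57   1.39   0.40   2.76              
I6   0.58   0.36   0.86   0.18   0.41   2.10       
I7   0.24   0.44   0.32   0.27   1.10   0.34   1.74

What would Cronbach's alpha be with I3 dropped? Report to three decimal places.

Remaining items: I1, I2, I4, I5, I6, I7 (k = 6).
Σσᵢ² = 0.55 + 1.93 + 2.53 + 2.76 + 2.10 + 1.74 = 11.61
σ²_T = 11.61 + 2 × 7.02 = 25.65
α (item deleted) = (6/5)·(1 − 11.61/25.65) = 0.657

α = 0.657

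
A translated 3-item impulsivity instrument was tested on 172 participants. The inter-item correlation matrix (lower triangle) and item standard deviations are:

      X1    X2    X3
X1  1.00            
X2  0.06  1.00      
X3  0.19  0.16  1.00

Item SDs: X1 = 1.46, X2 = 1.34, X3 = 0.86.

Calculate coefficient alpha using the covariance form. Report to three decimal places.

α = 0.282

Σσ²ᵢ = 1.46² + 1.34² + 0.86² = 4.6668
Covariances σ_ij = r_ij · s_i · s_j:
  σ(X1,X2) = 0.06 × 1.46 × 1.34 = 0.1174
  σ(X1,X3) = 0.19 × 1.46 × 0.86 = 0.2386
  σ(X2,X3) = 0.16 × 1.34 × 0.86 = 0.1844
σ²_T = Σσ²ᵢ + 2·Σσ_ij = 4.6668 + 2 × 0.5404 = 5.7476
α = (3/2)·(1 − 4.6668/5.7476) = 0.282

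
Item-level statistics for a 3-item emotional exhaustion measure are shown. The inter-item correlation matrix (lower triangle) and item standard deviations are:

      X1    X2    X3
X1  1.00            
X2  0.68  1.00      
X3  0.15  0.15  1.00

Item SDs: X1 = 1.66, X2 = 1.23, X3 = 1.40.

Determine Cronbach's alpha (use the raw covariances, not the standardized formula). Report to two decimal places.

α = 0.59

Σσ²ᵢ = 1.66² + 1.23² + 1.40² = 6.2285
Covariances σ_ij = r_ij · s_i · s_j:
  σ(X1,X2) = 0.68 × 1.66 × 1.23 = 1.3884
  σ(X1,X3) = 0.15 × 1.66 × 1.40 = 0.3486
  σ(X2,X3) = 0.15 × 1.23 × 1.40 = 0.2583
σ²_T = Σσ²ᵢ + 2·Σσ_ij = 6.2285 + 2 × 1.9953 = 10.2191
α = (3/2)·(1 − 6.2285/10.2191) = 0.59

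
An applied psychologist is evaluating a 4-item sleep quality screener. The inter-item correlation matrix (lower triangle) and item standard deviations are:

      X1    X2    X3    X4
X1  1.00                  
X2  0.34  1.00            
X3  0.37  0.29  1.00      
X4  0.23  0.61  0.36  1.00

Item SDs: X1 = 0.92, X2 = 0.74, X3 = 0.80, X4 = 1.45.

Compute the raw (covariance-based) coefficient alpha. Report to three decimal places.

α = 0.664

Σσ²ᵢ = 0.92² + 0.74² + 0.80² + 1.45² = 4.1365
Covariances σ_ij = r_ij · s_i · s_j:
  σ(X1,X2) = 0.34 × 0.92 × 0.74 = 0.2315
  σ(X1,X3) = 0.37 × 0.92 × 0.80 = 0.2723
  σ(X1,X4) = 0.23 × 0.92 × 1.45 = 0.3068
  σ(X2,X3) = 0.29 × 0.74 × 0.80 = 0.1717
  σ(X2,X4) = 0.61 × 0.74 × 1.45 = 0.6545
  σ(X3,X4) = 0.36 × 0.80 × 1.45 = 0.4176
σ²_T = Σσ²ᵢ + 2·Σσ_ij = 4.1365 + 2 × 2.0544 = 8.2453
α = (4/3)·(1 − 4.1365/8.2453) = 0.664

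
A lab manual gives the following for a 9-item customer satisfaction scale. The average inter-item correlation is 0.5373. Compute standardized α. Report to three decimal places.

Standardized α = k·r̄ / (1 + (k−1)·r̄) = 9 × 0.5373 / (1 + 8 × 0.5373)
  = 4.8357 / 5.2984 = 0.913

α = 0.913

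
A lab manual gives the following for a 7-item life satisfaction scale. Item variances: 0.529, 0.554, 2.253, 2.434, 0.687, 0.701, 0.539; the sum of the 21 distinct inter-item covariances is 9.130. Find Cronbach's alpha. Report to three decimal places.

sum of item variances = 0.529 + 0.554 + 2.253 + 2.434 + 0.687 + 0.701 + 0.539 = 7.697
Sum of distinct covariances = 9.130
Var(T) = sum of item variances + 2·Σcov = 7.697 + 2 × 9.130 = 25.957
α = (7/6)·(1 − 7.697/25.957) = 0.821

α = 0.821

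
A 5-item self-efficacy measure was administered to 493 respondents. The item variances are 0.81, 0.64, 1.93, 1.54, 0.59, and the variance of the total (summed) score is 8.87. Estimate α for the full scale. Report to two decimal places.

ΣVar(i) = 0.81 + 0.64 + 1.93 + 1.54 + 0.59 = 5.51
α = (k/(k−1))·(1 − ΣVar(i)/Var(T)) = (5/4)·(1 − 5.51/8.87) = 0.47

α = 0.47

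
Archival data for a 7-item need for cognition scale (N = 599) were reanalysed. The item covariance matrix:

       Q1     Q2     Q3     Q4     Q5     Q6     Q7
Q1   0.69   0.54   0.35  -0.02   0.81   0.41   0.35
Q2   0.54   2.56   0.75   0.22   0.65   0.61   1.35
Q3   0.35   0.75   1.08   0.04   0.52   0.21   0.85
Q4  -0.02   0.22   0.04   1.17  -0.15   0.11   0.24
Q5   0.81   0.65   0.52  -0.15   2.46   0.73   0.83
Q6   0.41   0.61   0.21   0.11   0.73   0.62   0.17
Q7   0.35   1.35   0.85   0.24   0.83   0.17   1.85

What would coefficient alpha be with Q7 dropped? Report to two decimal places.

α = 0.69

Remaining items: Q1, Q2, Q3, Q4, Q5, Q6 (k = 6).
Σσᵢ² = 0.69 + 2.56 + 1.08 + 1.17 + 2.46 + 0.62 = 8.58
σ²_T = 8.58 + 2 × 5.78 = 20.14
α (item deleted) = (6/5)·(1 − 8.58/20.14) = 0.69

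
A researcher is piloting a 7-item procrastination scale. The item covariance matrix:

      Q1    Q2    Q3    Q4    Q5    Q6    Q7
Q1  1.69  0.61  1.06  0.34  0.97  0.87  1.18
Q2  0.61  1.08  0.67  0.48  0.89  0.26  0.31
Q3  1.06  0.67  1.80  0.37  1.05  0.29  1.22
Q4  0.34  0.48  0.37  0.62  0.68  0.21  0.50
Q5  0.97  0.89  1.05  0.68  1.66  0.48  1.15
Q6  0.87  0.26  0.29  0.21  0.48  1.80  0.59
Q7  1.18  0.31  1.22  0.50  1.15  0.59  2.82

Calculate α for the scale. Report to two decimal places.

α = 0.83

ΣVar(i) = 1.69 + 1.08 + 1.80 + 0.62 + 1.66 + 1.80 + 2.82 = 11.47
Sum of off-diagonal covariances = 14.18
Var(T) = 11.47 + 2 × 14.18 = 39.83
α = (k/(k−1))·(1 − ΣVar(i)/Var(T)) = (7/6)·(1 − 11.47/39.83) = 0.83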